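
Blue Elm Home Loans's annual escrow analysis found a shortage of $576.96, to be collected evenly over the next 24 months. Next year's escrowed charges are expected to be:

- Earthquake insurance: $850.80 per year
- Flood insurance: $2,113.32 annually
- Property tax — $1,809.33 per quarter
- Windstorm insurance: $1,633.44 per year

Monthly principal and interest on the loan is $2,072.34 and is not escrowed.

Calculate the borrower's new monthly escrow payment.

Earthquake insurance = $850.80
Flood insurance = $2,113.32
Property tax = $1,809.33 × 4 = $7,237.32
Windstorm insurance = $1,633.44
Annual escrow total = $850.80 + $2,113.32 + $7,237.32 + $1,633.44 = $11,834.88
Monthly escrow = $11,834.88 / 12 = $986.24
Monthly shortage recovery: $576.96 ÷ 24 = $24.04
Adjusted monthly = $986.24 + $24.04 = $1,010.28

$1,010.28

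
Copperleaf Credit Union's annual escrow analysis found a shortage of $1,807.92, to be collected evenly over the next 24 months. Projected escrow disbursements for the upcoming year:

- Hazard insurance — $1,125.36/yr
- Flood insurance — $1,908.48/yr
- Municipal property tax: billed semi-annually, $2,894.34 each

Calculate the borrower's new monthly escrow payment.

$810.54

Hazard insurance — $1,125.36
Flood insurance — $1,908.48
Municipal property tax — $2,894.34 × 2 = $5,788.68
Annual escrow total = $1,125.36 + $1,908.48 + $5,788.68 = $8,822.52
Monthly escrow = $8,822.52 / 12 = $735.21
Shortage per month = $1,807.92 ÷ 24 = $75.33
New monthly escrow = $735.21 + $75.33 = $810.54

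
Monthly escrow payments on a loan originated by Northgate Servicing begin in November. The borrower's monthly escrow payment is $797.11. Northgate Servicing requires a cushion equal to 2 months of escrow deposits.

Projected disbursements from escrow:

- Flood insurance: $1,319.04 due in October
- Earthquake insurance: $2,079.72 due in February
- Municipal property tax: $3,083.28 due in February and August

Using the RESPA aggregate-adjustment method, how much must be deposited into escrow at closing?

$3,568.78

Cushion = 2 × $797.11 = $1,594.22
Trial balance (start $0, +$797.11 each month, − disbursements):
  Nov: +$797.11 → $797.11
  Dec: +$797.11 → $1,594.22
  Jan: +$797.11 → $2,391.33
  Feb: +$797.11 − $5,163.00 → -$1,974.56
  Mar: +$797.11 → -$1,177.45
  Apr: +$797.11 → -$380.34
  May: +$797.11 → $416.77
  Jun: +$797.11 → $1,213.88
  Jul: +$797.11 → $2,010.99
  Aug: +$797.11 − $3,083.28 → -$275.18
  Sep: +$797.11 → $521.93
  Oct: +$797.11 − $1,319.04 → $0.00
Lowest trial balance = -$1,974.56 (Feb)
Initial deposit = cushion − low point = $1,594.22 − (-$1,974.56) = $3,568.78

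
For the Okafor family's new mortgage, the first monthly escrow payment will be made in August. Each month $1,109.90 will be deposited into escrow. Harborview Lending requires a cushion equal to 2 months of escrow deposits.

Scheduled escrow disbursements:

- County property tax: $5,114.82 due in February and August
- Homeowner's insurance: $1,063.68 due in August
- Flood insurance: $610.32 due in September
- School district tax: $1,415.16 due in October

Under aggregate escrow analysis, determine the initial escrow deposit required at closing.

$7,769.30

Cushion = 2 × $1,109.90 = $2,219.80
Trial balance (start $0, +$1,109.90 each month, − disbursements):
  Aug: +$1,109.90 − $6,178.50 → -$5,068.60
  Sep: +$1,109.90 − $610.32 → -$4,569.02
  Oct: +$1,109.90 − $1,415.16 → -$4,874.28
  Nov: +$1,109.90 → -$3,764.38
  Dec: +$1,109.90 → -$2,654.48
  Jan: +$1,109.90 → -$1,544.58
  Feb: +$1,109.90 − $5,114.82 → -$5,549.50
  Mar: +$1,109.90 → -$4,439.60
  Apr: +$1,109.90 → -$3,329.70
  May: +$1,109.90 → -$2,219.80
  Jun: +$1,109.90 → -$1,109.90
  Jul: +$1,109.90 → $0.00
Lowest trial balance = -$5,549.50 (Feb)
Initial deposit = cushion − low point = $2,219.80 − (-$5,549.50) = $7,769.30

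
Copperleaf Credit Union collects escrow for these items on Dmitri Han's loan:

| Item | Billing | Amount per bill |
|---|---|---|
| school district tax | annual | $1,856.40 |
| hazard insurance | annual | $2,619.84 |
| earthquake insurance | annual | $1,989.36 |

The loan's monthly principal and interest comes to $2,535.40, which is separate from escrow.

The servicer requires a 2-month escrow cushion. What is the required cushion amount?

$1,077.60

School district tax — $1,856.40/yr
Hazard insurance — $2,619.84/yr
Earthquake insurance — $1,989.36/yr
Combined annual = $1,856.40 + $2,619.84 + $1,989.36 = $6,465.60
Monthly = $6,465.60 ÷ 12 = $538.80
Cushion = 2 × $538.80 = $1,077.60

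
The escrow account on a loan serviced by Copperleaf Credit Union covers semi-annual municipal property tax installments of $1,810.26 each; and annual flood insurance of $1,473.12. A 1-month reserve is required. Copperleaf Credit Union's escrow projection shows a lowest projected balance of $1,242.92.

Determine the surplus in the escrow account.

$818.45

Municipal property tax = $1,810.26 × 2 = $3,620.52
Flood insurance = $1,473.12
Combined annual = $3,620.52 + $1,473.12 = $5,093.64
Base monthly escrow = $5,093.64 / 12 = $424.47
Cushion = 1 × $424.47 = $424.47
Excess over cushion: $1,242.92 − $424.47 = $818.45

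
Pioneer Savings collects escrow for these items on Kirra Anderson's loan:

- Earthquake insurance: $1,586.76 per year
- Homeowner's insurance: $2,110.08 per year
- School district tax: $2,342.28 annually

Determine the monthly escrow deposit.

$503.26

Earthquake insurance = $1,586.76
Homeowner's insurance = $2,110.08
School district tax = $2,342.28
Combined annual = $6,039.12
Monthly escrow = $6,039.12 ÷ 12 = $503.26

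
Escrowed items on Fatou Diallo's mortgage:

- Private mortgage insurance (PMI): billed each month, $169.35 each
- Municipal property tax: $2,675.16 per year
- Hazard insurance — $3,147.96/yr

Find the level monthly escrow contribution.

Private mortgage insurance (PMI) = $169.35 × 12 = $2,032.20 per year
Municipal property tax = $2,675.16 per year
Hazard insurance = $3,147.96 per year
Yearly total = $7,855.32
Base monthly escrow = $7,855.32 / 12 = $654.61

$654.61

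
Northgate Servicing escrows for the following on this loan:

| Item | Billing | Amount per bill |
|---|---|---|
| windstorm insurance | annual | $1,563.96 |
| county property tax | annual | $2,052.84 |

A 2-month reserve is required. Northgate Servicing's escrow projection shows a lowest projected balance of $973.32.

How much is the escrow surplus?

Windstorm insurance: $1,563.96/yr
County property tax: $2,052.84/yr
Yearly total = $1,563.96 + $2,052.84 = $3,616.80
Monthly = $3,616.80 ÷ 12 = $301.40
Required reserve = 2 × $301.40 = $602.80
Surplus = $973.32 − $602.80 = $370.52

$370.52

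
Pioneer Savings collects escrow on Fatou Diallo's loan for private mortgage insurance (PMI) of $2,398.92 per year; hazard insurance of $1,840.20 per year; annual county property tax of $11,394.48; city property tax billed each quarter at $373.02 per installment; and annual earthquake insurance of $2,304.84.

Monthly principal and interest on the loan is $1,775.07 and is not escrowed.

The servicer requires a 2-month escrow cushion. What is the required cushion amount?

Private mortgage insurance (PMI) — $2,398.92 annually
Hazard insurance — $1,840.20 annually
County property tax — $11,394.48 annually
City property tax — $373.02 × 4 = $1,492.08 annually
Earthquake insurance — $2,304.84 annually
Annual escrow total = $19,430.52
Monthly escrow = $19,430.52 / 12 = $1,619.21
Required cushion = 2 × $1,619.21 = $3,238.42

$3,238.42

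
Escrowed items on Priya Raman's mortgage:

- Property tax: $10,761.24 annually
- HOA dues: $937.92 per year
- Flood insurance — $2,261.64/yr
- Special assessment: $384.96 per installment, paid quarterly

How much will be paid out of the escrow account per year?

$15,500.64

Property tax = $10,761.24
HOA dues = $937.92
Flood insurance = $2,261.64
Special assessment = $384.96 × 4 = $1,539.84
Annual escrow total = $10,761.24 + $937.92 + $2,261.64 + $1,539.84 = $15,500.64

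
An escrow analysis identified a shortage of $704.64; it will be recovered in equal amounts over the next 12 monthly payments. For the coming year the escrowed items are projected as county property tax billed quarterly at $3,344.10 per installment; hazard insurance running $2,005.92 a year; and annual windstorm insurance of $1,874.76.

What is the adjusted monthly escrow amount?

County property tax = $3,344.10 × 4 = $13,376.40 per year
Hazard insurance = $2,005.92 per year
Windstorm insurance = $1,874.76 per year
Total per year = $17,257.08
Monthly = $17,257.08 ÷ 12 = $1,438.09
Shortage per month = $704.64 / 12 = $58.72
Adjusted monthly = $1,438.09 + $58.72 = $1,496.81

$1,496.81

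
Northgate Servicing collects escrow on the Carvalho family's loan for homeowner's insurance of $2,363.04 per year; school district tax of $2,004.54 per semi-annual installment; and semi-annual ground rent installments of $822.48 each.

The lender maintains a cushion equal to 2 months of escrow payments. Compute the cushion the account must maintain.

Homeowner's insurance = $2,363.04/yr
School district tax = $2,004.54 × 2 = $4,009.08/yr
Ground rent = $822.48 × 2 = $1,644.96/yr
Yearly total = $8,017.08
Monthly escrow = $8,017.08 ÷ 12 = $668.09
Cushion = 2 × $668.09 = $1,336.18

$1,336.18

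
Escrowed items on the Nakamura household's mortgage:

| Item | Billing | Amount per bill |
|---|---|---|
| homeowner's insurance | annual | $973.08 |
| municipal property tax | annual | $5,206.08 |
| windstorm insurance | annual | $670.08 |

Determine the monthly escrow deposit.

$570.77

Homeowner's insurance — $973.08
Municipal property tax — $5,206.08
Windstorm insurance — $670.08
Combined annual = $6,849.24
Monthly escrow = $6,849.24 / 12 = $570.77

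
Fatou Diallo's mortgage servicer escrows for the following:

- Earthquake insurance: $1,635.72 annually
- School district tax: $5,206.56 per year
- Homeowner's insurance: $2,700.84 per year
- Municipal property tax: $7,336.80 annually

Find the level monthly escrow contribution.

Earthquake insurance = $1,635.72 annually
School district tax = $5,206.56 annually
Homeowner's insurance = $2,700.84 annually
Municipal property tax = $7,336.80 annually
Total annual escrow = $1,635.72 + $5,206.56 + $2,700.84 + $7,336.80 = $16,879.92
Monthly = $16,879.92 ÷ 12 = $1,406.66

$1,406.66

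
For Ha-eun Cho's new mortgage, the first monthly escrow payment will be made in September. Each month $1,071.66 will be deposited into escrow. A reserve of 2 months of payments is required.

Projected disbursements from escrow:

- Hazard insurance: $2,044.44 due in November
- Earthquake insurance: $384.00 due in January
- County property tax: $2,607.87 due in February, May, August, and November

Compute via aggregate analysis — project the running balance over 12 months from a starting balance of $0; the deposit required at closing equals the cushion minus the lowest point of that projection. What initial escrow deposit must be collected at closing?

$3,580.65

Cushion = 2 × $1,071.66 = $2,143.32
Trial balance (start $0, +$1,071.66 each month, − disbursements):
  Sep: +$1,071.66 → $1,071.66
  Oct: +$1,071.66 → $2,143.32
  Nov: +$1,071.66 − $4,652.31 → -$1,437.33
  Dec: +$1,071.66 → -$365.67
  Jan: +$1,071.66 − $384.00 → $321.99
  Feb: +$1,071.66 − $2,607.87 → -$1,214.22
  Mar: +$1,071.66 → -$142.56
  Apr: +$1,071.66 → $929.10
  May: +$1,071.66 − $2,607.87 → -$607.11
  Jun: +$1,071.66 → $464.55
  Jul: +$1,071.66 → $1,536.21
  Aug: +$1,071.66 − $2,607.87 → $0.00
Lowest trial balance = -$1,437.33 (Nov)
Initial deposit = cushion − low point = $2,143.32 − (-$1,437.33) = $3,580.65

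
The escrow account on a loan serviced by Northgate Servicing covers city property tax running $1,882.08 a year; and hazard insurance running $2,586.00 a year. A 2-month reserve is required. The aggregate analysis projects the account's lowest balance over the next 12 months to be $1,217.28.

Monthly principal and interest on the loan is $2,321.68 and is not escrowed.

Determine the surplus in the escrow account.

$472.60

City property tax: $1,882.08 per year
Hazard insurance: $2,586.00 per year
Yearly total = $1,882.08 + $2,586.00 = $4,468.08
Per month = $4,468.08 / 12 = $372.34
Required cushion = 2 × $372.34 = $744.68
Excess over cushion: $1,217.28 − $744.68 = $472.60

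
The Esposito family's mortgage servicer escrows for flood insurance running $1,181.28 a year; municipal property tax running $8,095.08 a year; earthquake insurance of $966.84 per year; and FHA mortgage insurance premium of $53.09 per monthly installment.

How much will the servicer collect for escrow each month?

Flood insurance = $1,181.28 per year
Municipal property tax = $8,095.08 per year
Earthquake insurance = $966.84 per year
FHA mortgage insurance premium = $53.09 × 12 = $637.08 per year
Combined annual = $1,181.28 + $8,095.08 + $966.84 + $637.08 = $10,880.28
Base monthly escrow = $10,880.28 / 12 = $906.69

$906.69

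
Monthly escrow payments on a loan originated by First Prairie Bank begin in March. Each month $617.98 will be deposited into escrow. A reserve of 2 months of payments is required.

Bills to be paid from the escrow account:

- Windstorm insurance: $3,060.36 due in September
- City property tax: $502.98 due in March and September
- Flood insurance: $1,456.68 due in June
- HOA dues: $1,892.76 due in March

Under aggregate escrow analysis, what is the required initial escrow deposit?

$4,325.86

Cushion = 2 × $617.98 = $1,235.96
Trial balance (start $0, +$617.98 each month, − disbursements):
  Mar: +$617.98 − $2,395.74 → -$1,777.76
  Apr: +$617.98 → -$1,159.78
  May: +$617.98 → -$541.80
  Jun: +$617.98 − $1,456.68 → -$1,380.50
  Jul: +$617.98 → -$762.52
  Aug: +$617.98 → -$144.54
  Sep: +$617.98 − $3,563.34 → -$3,089.90
  Oct: +$617.98 → -$2,471.92
  Nov: +$617.98 → -$1,853.94
  Dec: +$617.98 → -$1,235.96
  Jan: +$617.98 → -$617.98
  Feb: +$617.98 → $0.00
Lowest trial balance = -$3,089.90 (Sep)
Initial deposit = cushion − low point = $1,235.96 − (-$3,089.90) = $4,325.86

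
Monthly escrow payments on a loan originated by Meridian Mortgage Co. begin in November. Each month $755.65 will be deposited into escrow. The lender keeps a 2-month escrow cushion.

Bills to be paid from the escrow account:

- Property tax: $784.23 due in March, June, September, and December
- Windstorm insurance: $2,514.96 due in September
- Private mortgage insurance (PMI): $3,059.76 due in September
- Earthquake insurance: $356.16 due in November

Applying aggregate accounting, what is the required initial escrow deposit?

$2,266.95

Cushion = 2 × $755.65 = $1,511.30
Trial balance (start $0, +$755.65 each month, − disbursements):
  Nov: +$755.65 − $356.16 → $399.49
  Dec: +$755.65 − $784.23 → $370.91
  Jan: +$755.65 → $1,126.56
  Feb: +$755.65 → $1,882.21
  Mar: +$755.65 − $784.23 → $1,853.63
  Apr: +$755.65 → $2,609.28
  May: +$755.65 → $3,364.93
  Jun: +$755.65 − $784.23 → $3,336.35
  Jul: +$755.65 → $4,092.00
  Aug: +$755.65 → $4,847.65
  Sep: +$755.65 − $6,358.95 → -$755.65
  Oct: +$755.65 → $0.00
Lowest trial balance = -$755.65 (Sep)
Initial deposit = cushion − low point = $1,511.30 − (-$755.65) = $2,266.95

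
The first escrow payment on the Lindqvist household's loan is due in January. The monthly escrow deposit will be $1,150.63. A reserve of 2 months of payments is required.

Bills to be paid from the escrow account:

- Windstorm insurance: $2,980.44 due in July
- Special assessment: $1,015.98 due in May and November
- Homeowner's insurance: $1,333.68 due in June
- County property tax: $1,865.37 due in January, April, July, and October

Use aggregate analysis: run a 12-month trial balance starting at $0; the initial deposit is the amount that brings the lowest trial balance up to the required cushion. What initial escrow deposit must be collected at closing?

$5,173.06

Cushion = 2 × $1,150.63 = $2,301.26
Trial balance (start $0, +$1,150.63 each month, − disbursements):
  Jan: +$1,150.63 − $1,865.37 → -$714.74
  Feb: +$1,150.63 → $435.89
  Mar: +$1,150.63 → $1,586.52
  Apr: +$1,150.63 − $1,865.37 → $871.78
  May: +$1,150.63 − $1,015.98 → $1,006.43
  Jun: +$1,150.63 − $1,333.68 → $823.38
  Jul: +$1,150.63 − $4,845.81 → -$2,871.80
  Aug: +$1,150.63 → -$1,721.17
  Sep: +$1,150.63 → -$570.54
  Oct: +$1,150.63 − $1,865.37 → -$1,285.28
  Nov: +$1,150.63 − $1,015.98 → -$1,150.63
  Dec: +$1,150.63 → $0.00
Lowest trial balance = -$2,871.80 (Jul)
Initial deposit = cushion − low point = $2,301.26 − (-$2,871.80) = $5,173.06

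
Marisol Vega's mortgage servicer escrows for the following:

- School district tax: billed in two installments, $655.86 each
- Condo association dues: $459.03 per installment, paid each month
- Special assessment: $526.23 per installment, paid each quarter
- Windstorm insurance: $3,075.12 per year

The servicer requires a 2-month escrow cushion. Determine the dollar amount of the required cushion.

$2,000.02

School district tax = $655.86 × 2 = $1,311.72/yr
Condo association dues = $459.03 × 12 = $5,508.36/yr
Special assessment = $526.23 × 4 = $2,104.92/yr
Windstorm insurance = $3,075.12/yr
Annual escrow total = $12,000.12
Monthly escrow = $12,000.12 / 12 = $1,000.01
Required cushion = 2 × $1,000.01 = $2,000.02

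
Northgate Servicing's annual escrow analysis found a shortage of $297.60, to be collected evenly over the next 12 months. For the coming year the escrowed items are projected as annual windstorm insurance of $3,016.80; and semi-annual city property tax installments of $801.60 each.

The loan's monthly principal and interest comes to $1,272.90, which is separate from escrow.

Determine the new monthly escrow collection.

Windstorm insurance — $3,016.80
City property tax — $801.60 × 2 = $1,603.20
Combined annual = $3,016.80 + $1,603.20 = $4,620.00
Monthly = $4,620.00 / 12 = $385.00
Monthly shortage recovery: $297.60 / 12 = $24.80
Adjusted monthly = $385.00 + $24.80 = $409.80

$409.80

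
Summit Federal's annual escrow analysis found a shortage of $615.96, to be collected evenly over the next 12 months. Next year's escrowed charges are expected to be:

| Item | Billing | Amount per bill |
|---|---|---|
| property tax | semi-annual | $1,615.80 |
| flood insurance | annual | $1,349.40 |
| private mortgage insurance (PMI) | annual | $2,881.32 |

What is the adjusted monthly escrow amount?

Property tax = $1,615.80 × 2 = $3,231.60 annually
Flood insurance = $1,349.40 annually
Private mortgage insurance (PMI) = $2,881.32 annually
Combined annual = $7,462.32
Base monthly escrow = $7,462.32 ÷ 12 = $621.86
Shortage spread = $615.96 / 12 = $51.33/mo
Adjusted monthly = $621.86 + $51.33 = $673.19

$673.19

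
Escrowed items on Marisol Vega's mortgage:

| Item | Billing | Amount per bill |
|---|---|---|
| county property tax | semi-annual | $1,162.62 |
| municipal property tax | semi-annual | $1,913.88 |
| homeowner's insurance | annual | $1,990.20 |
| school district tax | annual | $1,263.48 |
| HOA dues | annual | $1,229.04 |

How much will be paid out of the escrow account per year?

County property tax: $1,162.62 × 2 = $2,325.24
Municipal property tax: $1,913.88 × 2 = $3,827.76
Homeowner's insurance: $1,990.20
School district tax: $1,263.48
HOA dues: $1,229.04
Yearly total = $2,325.24 + $3,827.76 + $1,990.20 + $1,263.48 + $1,229.04 = $10,635.72

$10,635.72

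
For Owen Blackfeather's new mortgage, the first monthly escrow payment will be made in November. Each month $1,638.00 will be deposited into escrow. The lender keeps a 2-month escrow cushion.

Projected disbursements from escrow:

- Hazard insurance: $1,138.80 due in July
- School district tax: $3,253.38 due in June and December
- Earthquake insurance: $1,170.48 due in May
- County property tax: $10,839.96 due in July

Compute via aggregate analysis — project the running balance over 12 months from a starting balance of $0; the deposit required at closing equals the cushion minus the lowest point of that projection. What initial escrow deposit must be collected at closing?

Cushion = 2 × $1,638.00 = $3,276.00
Trial balance (start $0, +$1,638.00 each month, − disbursements):
  Nov: +$1,638.00 → $1,638.00
  Dec: +$1,638.00 − $3,253.38 → $22.62
  Jan: +$1,638.00 → $1,660.62
  Feb: +$1,638.00 → $3,298.62
  Mar: +$1,638.00 → $4,936.62
  Apr: +$1,638.00 → $6,574.62
  May: +$1,638.00 − $1,170.48 → $7,042.14
  Jun: +$1,638.00 − $3,253.38 → $5,426.76
  Jul: +$1,638.00 − $11,978.76 → -$4,914.00
  Aug: +$1,638.00 → -$3,276.00
  Sep: +$1,638.00 → -$1,638.00
  Oct: +$1,638.00 → $0.00
Lowest trial balance = -$4,914.00 (Jul)
Initial deposit = cushion − low point = $3,276.00 − (-$4,914.00) = $8,190.00

$8,190.00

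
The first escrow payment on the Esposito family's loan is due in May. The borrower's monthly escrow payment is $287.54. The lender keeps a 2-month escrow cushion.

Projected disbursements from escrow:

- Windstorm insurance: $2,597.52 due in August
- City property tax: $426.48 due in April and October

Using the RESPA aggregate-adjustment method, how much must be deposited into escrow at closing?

$2,022.44

Cushion = 2 × $287.54 = $575.08
Trial balance (start $0, +$287.54 each month, − disbursements):
  May: +$287.54 → $287.54
  Jun: +$287.54 → $575.08
  Jul: +$287.54 → $862.62
  Aug: +$287.54 − $2,597.52 → -$1,447.36
  Sep: +$287.54 → -$1,159.82
  Oct: +$287.54 − $426.48 → -$1,298.76
  Nov: +$287.54 → -$1,011.22
  Dec: +$287.54 → -$723.68
  Jan: +$287.54 → -$436.14
  Feb: +$287.54 → -$148.60
  Mar: +$287.54 → $138.94
  Apr: +$287.54 − $426.48 → $0.00
Lowest trial balance = -$1,447.36 (Aug)
Initial deposit = cushion − low point = $575.08 − (-$1,447.36) = $2,022.44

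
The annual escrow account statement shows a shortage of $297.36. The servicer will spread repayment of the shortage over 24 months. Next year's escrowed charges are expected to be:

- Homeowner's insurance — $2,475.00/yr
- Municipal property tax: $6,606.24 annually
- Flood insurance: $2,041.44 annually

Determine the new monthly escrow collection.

Homeowner's insurance — $2,475.00 per year
Municipal property tax — $6,606.24 per year
Flood insurance — $2,041.44 per year
Total annual escrow = $2,475.00 + $6,606.24 + $2,041.44 = $11,122.68
Monthly escrow = $11,122.68 ÷ 12 = $926.89
Shortage per month = $297.36 ÷ 24 = $12.39
Adjusted monthly = $926.89 + $12.39 = $939.28

$939.28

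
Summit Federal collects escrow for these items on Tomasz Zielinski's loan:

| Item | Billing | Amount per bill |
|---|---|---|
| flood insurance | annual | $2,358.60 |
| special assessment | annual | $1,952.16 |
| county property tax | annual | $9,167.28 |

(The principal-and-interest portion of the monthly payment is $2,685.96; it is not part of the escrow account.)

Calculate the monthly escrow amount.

$1,123.17

Flood insurance — $2,358.60
Special assessment — $1,952.16
County property tax — $9,167.28
Combined annual = $13,478.04
Per month = $13,478.04 / 12 = $1,123.17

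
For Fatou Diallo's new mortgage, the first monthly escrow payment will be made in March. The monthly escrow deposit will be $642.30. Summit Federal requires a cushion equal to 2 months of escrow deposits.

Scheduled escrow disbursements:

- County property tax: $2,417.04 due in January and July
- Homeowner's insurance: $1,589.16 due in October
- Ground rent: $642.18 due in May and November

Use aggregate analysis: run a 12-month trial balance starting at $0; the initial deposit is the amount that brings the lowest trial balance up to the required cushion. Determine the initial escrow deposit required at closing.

$1,926.90

Cushion = 2 × $642.30 = $1,284.60
Trial balance (start $0, +$642.30 each month, − disbursements):
  Mar: +$642.30 → $642.30
  Apr: +$642.30 → $1,284.60
  May: +$642.30 − $642.18 → $1,284.72
  Jun: +$642.30 → $1,927.02
  Jul: +$642.30 − $2,417.04 → $152.28
  Aug: +$642.30 → $794.58
  Sep: +$642.30 → $1,436.88
  Oct: +$642.30 − $1,589.16 → $490.02
  Nov: +$642.30 − $642.18 → $490.14
  Dec: +$642.30 → $1,132.44
  Jan: +$642.30 − $2,417.04 → -$642.30
  Feb: +$642.30 → $0.00
Lowest trial balance = -$642.30 (Jan)
Initial deposit = cushion − low point = $1,284.60 − (-$642.30) = $1,926.90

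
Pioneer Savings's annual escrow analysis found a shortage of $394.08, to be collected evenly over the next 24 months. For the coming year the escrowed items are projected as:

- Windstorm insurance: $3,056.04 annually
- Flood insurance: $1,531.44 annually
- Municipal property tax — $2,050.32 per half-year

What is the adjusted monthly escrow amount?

$740.43

Windstorm insurance = $3,056.04/yr
Flood insurance = $1,531.44/yr
Municipal property tax = $2,050.32 × 2 = $4,100.64/yr
Yearly total = $8,688.12
Base monthly escrow = $8,688.12 ÷ 12 = $724.01
Shortage spread = $394.08 ÷ 24 = $16.42/mo
New monthly escrow = $724.01 + $16.42 = $740.43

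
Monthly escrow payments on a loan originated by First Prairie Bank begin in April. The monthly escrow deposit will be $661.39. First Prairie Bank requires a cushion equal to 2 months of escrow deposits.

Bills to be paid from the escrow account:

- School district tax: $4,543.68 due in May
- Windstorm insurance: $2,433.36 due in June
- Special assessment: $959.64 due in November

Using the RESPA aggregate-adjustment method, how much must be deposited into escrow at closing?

Cushion = 2 × $661.39 = $1,322.78
Trial balance (start $0, +$661.39 each month, − disbursements):
  Apr: +$661.39 → $661.39
  May: +$661.39 − $4,543.68 → -$3,220.90
  Jun: +$661.39 − $2,433.36 → -$4,992.87
  Jul: +$661.39 → -$4,331.48
  Aug: +$661.39 → -$3,670.09
  Sep: +$661.39 → -$3,008.70
  Oct: +$661.39 → -$2,347.31
  Nov: +$661.39 − $959.64 → -$2,645.56
  Dec: +$661.39 → -$1,984.17
  Jan: +$661.39 → -$1,322.78
  Feb: +$661.39 → -$661.39
  Mar: +$661.39 → $0.00
Lowest trial balance = -$4,992.87 (Jun)
Initial deposit = cushion − low point = $1,322.78 − (-$4,992.87) = $6,315.65

$6,315.65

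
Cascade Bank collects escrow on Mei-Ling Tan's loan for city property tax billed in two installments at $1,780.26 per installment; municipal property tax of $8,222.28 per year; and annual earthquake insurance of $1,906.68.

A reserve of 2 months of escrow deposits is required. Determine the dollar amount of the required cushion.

$2,281.58

City property tax: $1,780.26 × 2 = $3,560.52
Municipal property tax: $8,222.28
Earthquake insurance: $1,906.68
Total per year = $13,689.48
Per month = $13,689.48 ÷ 12 = $1,140.79
Reserve = 2 × $1,140.79 = $2,281.58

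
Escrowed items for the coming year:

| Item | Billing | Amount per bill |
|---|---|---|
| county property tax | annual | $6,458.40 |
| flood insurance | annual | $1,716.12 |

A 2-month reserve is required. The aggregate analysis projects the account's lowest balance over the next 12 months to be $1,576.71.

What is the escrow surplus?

$214.29

County property tax: $6,458.40 annually
Flood insurance: $1,716.12 annually
Combined annual = $6,458.40 + $1,716.12 = $8,174.52
Base monthly escrow = $8,174.52 / 12 = $681.21
Required reserve = 2 × $681.21 = $1,362.42
Excess over cushion: $1,576.71 − $1,362.42 = $214.29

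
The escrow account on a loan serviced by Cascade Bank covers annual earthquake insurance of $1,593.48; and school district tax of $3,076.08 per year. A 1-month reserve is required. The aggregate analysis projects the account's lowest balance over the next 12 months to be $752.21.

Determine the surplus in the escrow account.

Earthquake insurance: $1,593.48 annually
School district tax: $3,076.08 annually
Total per year = $4,669.56
Per month = $4,669.56 / 12 = $389.13
Required cushion = 1 × $389.13 = $389.13
Surplus = $752.21 − $389.13 = $363.08

$363.08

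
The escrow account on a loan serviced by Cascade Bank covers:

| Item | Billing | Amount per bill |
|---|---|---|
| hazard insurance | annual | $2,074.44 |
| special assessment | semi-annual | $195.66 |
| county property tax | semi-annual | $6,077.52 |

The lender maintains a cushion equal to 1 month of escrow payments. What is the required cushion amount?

$1,218.40

Hazard insurance: $2,074.44 annually
Special assessment: $195.66 × 2 = $391.32 annually
County property tax: $6,077.52 × 2 = $12,155.04 annually
Total annual escrow = $14,620.80
Per month = $14,620.80 ÷ 12 = $1,218.40
Required cushion = 1 × $1,218.40 = $1,218.40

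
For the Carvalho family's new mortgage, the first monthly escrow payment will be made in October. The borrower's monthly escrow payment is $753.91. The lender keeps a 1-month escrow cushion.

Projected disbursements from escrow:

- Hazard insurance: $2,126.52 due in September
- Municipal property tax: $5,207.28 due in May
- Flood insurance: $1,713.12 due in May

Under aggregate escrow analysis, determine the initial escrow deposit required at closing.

Cushion = 1 × $753.91 = $753.91
Trial balance (start $0, +$753.91 each month, − disbursements):
  Oct: +$753.91 → $753.91
  Nov: +$753.91 → $1,507.82
  Dec: +$753.91 → $2,261.73
  Jan: +$753.91 → $3,015.64
  Feb: +$753.91 → $3,769.55
  Mar: +$753.91 → $4,523.46
  Apr: +$753.91 → $5,277.37
  May: +$753.91 − $6,920.40 → -$889.12
  Jun: +$753.91 → -$135.21
  Jul: +$753.91 → $618.70
  Aug: +$753.91 → $1,372.61
  Sep: +$753.91 − $2,126.52 → $0.00
Lowest trial balance = -$889.12 (May)
Initial deposit = cushion − low point = $753.91 − (-$889.12) = $1,643.03

$1,643.03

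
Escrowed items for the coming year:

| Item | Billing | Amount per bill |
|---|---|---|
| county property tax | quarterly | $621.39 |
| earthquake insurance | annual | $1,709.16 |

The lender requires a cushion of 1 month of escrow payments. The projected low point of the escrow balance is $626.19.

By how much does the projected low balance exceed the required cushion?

$276.63

County property tax = $621.39 × 4 = $2,485.56/yr
Earthquake insurance = $1,709.16/yr
Yearly total = $2,485.56 + $1,709.16 = $4,194.72
Monthly escrow = $4,194.72 ÷ 12 = $349.56
Cushion = 1 × $349.56 = $349.56
Excess over cushion: $626.19 − $349.56 = $276.63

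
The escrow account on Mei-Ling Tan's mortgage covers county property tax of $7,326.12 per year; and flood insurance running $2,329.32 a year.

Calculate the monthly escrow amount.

County property tax: $7,326.12
Flood insurance: $2,329.32
Combined annual = $9,655.44
Monthly escrow = $9,655.44 / 12 = $804.62

$804.62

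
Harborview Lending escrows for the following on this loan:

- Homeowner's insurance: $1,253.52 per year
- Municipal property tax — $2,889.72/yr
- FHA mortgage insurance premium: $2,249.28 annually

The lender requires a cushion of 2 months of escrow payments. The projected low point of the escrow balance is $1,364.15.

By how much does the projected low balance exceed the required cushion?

$298.73

Homeowner's insurance: $1,253.52 per year
Municipal property tax: $2,889.72 per year
FHA mortgage insurance premium: $2,249.28 per year
Total annual escrow = $1,253.52 + $2,889.72 + $2,249.28 = $6,392.52
Monthly escrow = $6,392.52 / 12 = $532.71
Required reserve = 2 × $532.71 = $1,065.42
Excess over cushion: $1,364.15 − $1,065.42 = $298.73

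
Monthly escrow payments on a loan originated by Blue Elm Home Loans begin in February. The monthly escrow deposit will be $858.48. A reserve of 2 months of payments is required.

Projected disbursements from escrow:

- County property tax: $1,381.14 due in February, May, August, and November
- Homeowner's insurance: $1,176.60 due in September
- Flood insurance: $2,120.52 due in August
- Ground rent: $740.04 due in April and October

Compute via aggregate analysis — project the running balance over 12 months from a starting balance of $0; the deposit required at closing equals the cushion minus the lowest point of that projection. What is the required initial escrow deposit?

Cushion = 2 × $858.48 = $1,716.96
Trial balance (start $0, +$858.48 each month, − disbursements):
  Feb: +$858.48 − $1,381.14 → -$522.66
  Mar: +$858.48 → $335.82
  Apr: +$858.48 − $740.04 → $454.26
  May: +$858.48 − $1,381.14 → -$68.40
  Jun: +$858.48 → $790.08
  Jul: +$858.48 → $1,648.56
  Aug: +$858.48 − $3,501.66 → -$994.62
  Sep: +$858.48 − $1,176.60 → -$1,312.74
  Oct: +$858.48 − $740.04 → -$1,194.30
  Nov: +$858.48 − $1,381.14 → -$1,716.96
  Dec: +$858.48 → -$858.48
  Jan: +$858.48 → $0.00
Lowest trial balance = -$1,716.96 (Nov)
Initial deposit = cushion − low point = $1,716.96 − (-$1,716.96) = $3,433.92

$3,433.92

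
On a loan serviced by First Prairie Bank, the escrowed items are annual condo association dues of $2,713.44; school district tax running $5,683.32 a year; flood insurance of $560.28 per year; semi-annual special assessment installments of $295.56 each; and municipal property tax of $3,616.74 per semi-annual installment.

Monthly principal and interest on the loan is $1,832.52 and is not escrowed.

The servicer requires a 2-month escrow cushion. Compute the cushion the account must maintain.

$2,796.94

Condo association dues = $2,713.44/yr
School district tax = $5,683.32/yr
Flood insurance = $560.28/yr
Special assessment = $295.56 × 2 = $591.12/yr
Municipal property tax = $3,616.74 × 2 = $7,233.48/yr
Yearly total = $16,781.64
Monthly = $16,781.64 ÷ 12 = $1,398.47
Required cushion = 2 × $1,398.47 = $2,796.94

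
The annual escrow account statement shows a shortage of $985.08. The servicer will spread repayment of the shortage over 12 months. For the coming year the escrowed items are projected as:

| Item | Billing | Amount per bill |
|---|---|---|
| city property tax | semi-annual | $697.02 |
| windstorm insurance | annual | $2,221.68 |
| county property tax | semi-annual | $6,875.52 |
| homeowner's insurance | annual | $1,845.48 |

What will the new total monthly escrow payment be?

$1,683.11

City property tax — $697.02 × 2 = $1,394.04/yr
Windstorm insurance — $2,221.68/yr
County property tax — $6,875.52 × 2 = $13,751.04/yr
Homeowner's insurance — $1,845.48/yr
Yearly total = $1,394.04 + $2,221.68 + $13,751.04 + $1,845.48 = $19,212.24
Per month = $19,212.24 / 12 = $1,601.02
Shortage per month = $985.08 ÷ 12 = $82.09
Adjusted monthly = $1,601.02 + $82.09 = $1,683.11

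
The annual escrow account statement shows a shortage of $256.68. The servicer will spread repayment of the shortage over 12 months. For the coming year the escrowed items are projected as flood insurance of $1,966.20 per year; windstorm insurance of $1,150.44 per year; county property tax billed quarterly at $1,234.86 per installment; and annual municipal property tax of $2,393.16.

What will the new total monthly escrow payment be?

$892.16

Flood insurance = $1,966.20
Windstorm insurance = $1,150.44
County property tax = $1,234.86 × 4 = $4,939.44
Municipal property tax = $2,393.16
Combined annual = $1,966.20 + $1,150.44 + $4,939.44 + $2,393.16 = $10,449.24
Monthly = $10,449.24 ÷ 12 = $870.77
Shortage spread = $256.68 / 12 = $21.39/mo
Adjusted monthly = $870.77 + $21.39 = $892.16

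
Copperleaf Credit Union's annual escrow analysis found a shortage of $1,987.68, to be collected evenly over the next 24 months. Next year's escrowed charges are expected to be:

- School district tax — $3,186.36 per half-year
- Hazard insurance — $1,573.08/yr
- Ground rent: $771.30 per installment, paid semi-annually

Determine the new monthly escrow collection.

$873.52

School district tax = $3,186.36 × 2 = $6,372.72/yr
Hazard insurance = $1,573.08/yr
Ground rent = $771.30 × 2 = $1,542.60/yr
Total per year = $9,488.40
Monthly escrow = $9,488.40 ÷ 12 = $790.70
Monthly shortage recovery: $1,987.68 / 24 = $82.82
Adjusted monthly = $790.70 + $82.82 = $873.52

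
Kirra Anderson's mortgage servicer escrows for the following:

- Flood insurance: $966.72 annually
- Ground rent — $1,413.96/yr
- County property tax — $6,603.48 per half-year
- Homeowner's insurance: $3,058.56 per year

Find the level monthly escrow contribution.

$1,553.85

Flood insurance — $966.72 annually
Ground rent — $1,413.96 annually
County property tax — $6,603.48 × 2 = $13,206.96 annually
Homeowner's insurance — $3,058.56 annually
Combined annual = $18,646.20
Monthly escrow = $18,646.20 / 12 = $1,553.85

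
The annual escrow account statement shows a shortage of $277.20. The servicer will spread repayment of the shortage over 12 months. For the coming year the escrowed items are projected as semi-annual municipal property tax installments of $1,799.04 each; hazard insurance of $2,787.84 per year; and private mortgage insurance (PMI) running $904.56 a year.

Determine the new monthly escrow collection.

Municipal property tax: $1,799.04 × 2 = $3,598.08 annually
Hazard insurance: $2,787.84 annually
Private mortgage insurance (PMI): $904.56 annually
Yearly total = $3,598.08 + $2,787.84 + $904.56 = $7,290.48
Monthly = $7,290.48 / 12 = $607.54
Shortage spread = $277.20 / 12 = $23.10/mo
Adjusted monthly = $607.54 + $23.10 = $630.64

$630.64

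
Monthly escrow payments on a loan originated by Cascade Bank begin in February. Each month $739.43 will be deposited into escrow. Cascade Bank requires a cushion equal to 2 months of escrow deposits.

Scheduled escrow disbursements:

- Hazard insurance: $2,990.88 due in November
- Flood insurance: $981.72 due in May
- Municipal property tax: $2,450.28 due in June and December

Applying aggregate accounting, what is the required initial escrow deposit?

$2,218.29

Cushion = 2 × $739.43 = $1,478.86
Trial balance (start $0, +$739.43 each month, − disbursements):
  Feb: +$739.43 → $739.43
  Mar: +$739.43 → $1,478.86
  Apr: +$739.43 → $2,218.29
  May: +$739.43 − $981.72 → $1,976.00
  Jun: +$739.43 − $2,450.28 → $265.15
  Jul: +$739.43 → $1,004.58
  Aug: +$739.43 → $1,744.01
  Sep: +$739.43 → $2,483.44
  Oct: +$739.43 → $3,222.87
  Nov: +$739.43 − $2,990.88 → $971.42
  Dec: +$739.43 − $2,450.28 → -$739.43
  Jan: +$739.43 → $0.00
Lowest trial balance = -$739.43 (Dec)
Initial deposit = cushion − low point = $1,478.86 − (-$739.43) = $2,218.29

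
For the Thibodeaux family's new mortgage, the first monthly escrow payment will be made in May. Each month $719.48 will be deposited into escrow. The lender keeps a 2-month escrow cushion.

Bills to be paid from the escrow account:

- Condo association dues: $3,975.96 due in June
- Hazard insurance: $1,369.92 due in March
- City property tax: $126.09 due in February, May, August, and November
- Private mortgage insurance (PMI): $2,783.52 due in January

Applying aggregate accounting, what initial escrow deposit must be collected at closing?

Cushion = 2 × $719.48 = $1,438.96
Trial balance (start $0, +$719.48 each month, − disbursements):
  May: +$719.48 − $126.09 → $593.39
  Jun: +$719.48 − $3,975.96 → -$2,663.09
  Jul: +$719.48 → -$1,943.61
  Aug: +$719.48 − $126.09 → -$1,350.22
  Sep: +$719.48 → -$630.74
  Oct: +$719.48 → $88.74
  Nov: +$719.48 − $126.09 → $682.13
  Dec: +$719.48 → $1,401.61
  Jan: +$719.48 − $2,783.52 → -$662.43
  Feb: +$719.48 − $126.09 → -$69.04
  Mar: +$719.48 − $1,369.92 → -$719.48
  Apr: +$719.48 → $0.00
Lowest trial balance = -$2,663.09 (Jun)
Initial deposit = cushion − low point = $1,438.96 − (-$2,663.09) = $4,102.05

$4,102.05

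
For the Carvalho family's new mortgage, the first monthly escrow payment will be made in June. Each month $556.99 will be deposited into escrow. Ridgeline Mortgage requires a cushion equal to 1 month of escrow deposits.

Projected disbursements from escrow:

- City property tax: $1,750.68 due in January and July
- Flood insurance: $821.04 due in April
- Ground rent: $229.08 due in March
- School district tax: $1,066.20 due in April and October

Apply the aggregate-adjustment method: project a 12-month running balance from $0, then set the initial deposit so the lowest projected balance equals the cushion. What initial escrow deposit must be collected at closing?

$1,193.69

Cushion = 1 × $556.99 = $556.99
Trial balance (start $0, +$556.99 each month, − disbursements):
  Jun: +$556.99 → $556.99
  Jul: +$556.99 − $1,750.68 → -$636.70
  Aug: +$556.99 → -$79.71
  Sep: +$556.99 → $477.28
  Oct: +$556.99 − $1,066.20 → -$31.93
  Nov: +$556.99 → $525.06
  Dec: +$556.99 → $1,082.05
  Jan: +$556.99 − $1,750.68 → -$111.64
  Feb: +$556.99 → $445.35
  Mar: +$556.99 − $229.08 → $773.26
  Apr: +$556.99 − $1,887.24 → -$556.99
  May: +$556.99 → $0.00
Lowest trial balance = -$636.70 (Jul)
Initial deposit = cushion − low point = $556.99 − (-$636.70) = $1,193.69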